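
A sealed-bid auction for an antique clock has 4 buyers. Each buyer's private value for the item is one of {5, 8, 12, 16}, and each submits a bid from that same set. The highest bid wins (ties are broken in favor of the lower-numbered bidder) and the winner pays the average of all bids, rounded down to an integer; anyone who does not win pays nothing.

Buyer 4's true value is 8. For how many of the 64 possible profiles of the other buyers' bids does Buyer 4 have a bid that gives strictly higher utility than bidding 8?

Others bid (5, 5, 8): truth gives 0; bid 12 gives 1 > 0. Violating.
Others bid (5, 8, 5): truth gives 0; bid 12 gives 1 > 0. Violating.
Others bid (8, 5, 5): truth gives 0; bid 12 gives 1 > 0. Violating.
Others bid (5, 5, 5): truth gives 3; no alternative beats it.
Others bid (5, 5, 12): truth gives 0; no alternative beats it.
(Checking all 64 profiles: 3 have a profitable deviation, 61 do not.)

3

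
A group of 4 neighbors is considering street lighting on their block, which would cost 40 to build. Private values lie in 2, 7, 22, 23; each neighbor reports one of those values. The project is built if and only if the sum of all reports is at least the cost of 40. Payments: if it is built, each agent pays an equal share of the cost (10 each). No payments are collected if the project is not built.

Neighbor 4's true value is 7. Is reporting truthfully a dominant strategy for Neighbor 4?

Consider the case where Neighbor 1 reports 7, Neighbor 2 reports 7 and Neighbor 3 reports 22.
Truthful report 7: project built, pays 10, utility 7 - 10 = -3.
Report 2 instead: project not built, utility 0.
Since 0 > -3, reporting 2 is strictly better here, so truthful reporting is not dominant.

No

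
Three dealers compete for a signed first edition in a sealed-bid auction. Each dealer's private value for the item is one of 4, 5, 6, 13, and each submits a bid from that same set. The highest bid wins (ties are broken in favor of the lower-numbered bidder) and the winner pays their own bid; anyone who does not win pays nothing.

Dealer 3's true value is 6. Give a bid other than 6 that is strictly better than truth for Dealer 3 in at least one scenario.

Suppose Dealer 1 bids 4 and Dealer 2 bids 4.
Bid 6: wins, pays 6, utility 6 - 6 = 0.
Bid 5: wins, pays 5, utility 6 - 5 = 1.
So bidding 5 beats truth here (1 > 0).

5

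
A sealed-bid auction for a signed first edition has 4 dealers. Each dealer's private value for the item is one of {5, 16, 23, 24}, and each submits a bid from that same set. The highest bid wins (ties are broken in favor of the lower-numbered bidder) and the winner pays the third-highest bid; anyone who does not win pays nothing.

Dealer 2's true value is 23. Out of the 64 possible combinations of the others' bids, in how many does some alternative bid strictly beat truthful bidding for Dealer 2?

12

Others bid (5, 5, 24): truth gives 0; bid 24 gives 18 > 0. Violating.
Others bid (5, 16, 24): truth gives 0; bid 24 gives 7 > 0. Violating.
Others bid (5, 24, 5): truth gives 0; bid 24 gives 18 > 0. Violating.
Others bid (5, 24, 16): truth gives 0; bid 24 gives 7 > 0. Violating.
Others bid (5, 5, 5): truth gives 18; no alternative beats it.
Others bid (5, 5, 16): truth gives 18; no alternative beats it.
(Checking all 64 profiles: 12 have a profitable deviation, 52 do not.)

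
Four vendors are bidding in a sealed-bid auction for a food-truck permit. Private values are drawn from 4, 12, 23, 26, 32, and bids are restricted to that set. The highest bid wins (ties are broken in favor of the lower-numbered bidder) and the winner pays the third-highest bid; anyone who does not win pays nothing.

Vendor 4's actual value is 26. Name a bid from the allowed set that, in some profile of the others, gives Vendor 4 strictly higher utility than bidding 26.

32

Suppose Vendor 1 bids 4, Vendor 2 bids 4 and Vendor 3 bids 26.
Bid 26: loses, pays 0, utility 0.
Bid 32: wins, pays 4, utility 26 - 4 = 22.
So bidding 32 beats truth here (22 > 0).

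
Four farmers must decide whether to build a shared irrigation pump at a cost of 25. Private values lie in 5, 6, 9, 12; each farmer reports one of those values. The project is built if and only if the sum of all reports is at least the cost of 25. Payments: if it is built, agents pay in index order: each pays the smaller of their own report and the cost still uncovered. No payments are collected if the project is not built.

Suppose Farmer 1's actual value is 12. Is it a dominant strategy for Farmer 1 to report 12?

No

Consider the case where Farmer 2 reports 5, Farmer 3 reports 5 and Farmer 4 reports 6.
Truthful report 12: project built, pays 12, utility 12 - 12 = 0.
Report 9 instead: project built, pays 9, utility 12 - 9 = 3.
Since 3 > 0, reporting 9 is strictly better here, so truthful reporting is not dominant.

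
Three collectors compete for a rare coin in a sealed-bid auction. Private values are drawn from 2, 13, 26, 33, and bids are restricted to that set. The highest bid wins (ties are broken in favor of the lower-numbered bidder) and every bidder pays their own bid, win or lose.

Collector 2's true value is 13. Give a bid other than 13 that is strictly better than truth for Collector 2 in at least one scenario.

2

Suppose Collector 1 bids 2 and Collector 3 bids 26.
Bid 13: loses but pays 13, utility -13.
Bid 2: loses but pays 2, utility -2.
So bidding 2 beats truth here (-2 > -13).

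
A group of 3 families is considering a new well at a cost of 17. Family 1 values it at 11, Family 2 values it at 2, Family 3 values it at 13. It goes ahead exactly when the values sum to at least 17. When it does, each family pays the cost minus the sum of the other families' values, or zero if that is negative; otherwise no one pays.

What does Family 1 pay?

2

Total value 26 ≥ cost 17, so the project is built.
The other families' values sum to 15.
Cost minus that sum is 17 - 15 = 2.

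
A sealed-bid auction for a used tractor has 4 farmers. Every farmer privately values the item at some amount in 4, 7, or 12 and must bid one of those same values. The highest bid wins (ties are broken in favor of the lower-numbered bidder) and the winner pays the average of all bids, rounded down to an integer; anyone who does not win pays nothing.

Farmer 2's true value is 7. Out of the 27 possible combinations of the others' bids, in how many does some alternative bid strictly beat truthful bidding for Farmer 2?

1

Others bid (7, 4, 4): truth gives 0; bid 12 gives 1 > 0. Violating.
Others bid (4, 4, 4): truth gives 3; no alternative beats it.
Others bid (4, 4, 7): truth gives 2; no alternative beats it.
(Checking all 27 profiles: 1 has a profitable deviation, 26 do not.)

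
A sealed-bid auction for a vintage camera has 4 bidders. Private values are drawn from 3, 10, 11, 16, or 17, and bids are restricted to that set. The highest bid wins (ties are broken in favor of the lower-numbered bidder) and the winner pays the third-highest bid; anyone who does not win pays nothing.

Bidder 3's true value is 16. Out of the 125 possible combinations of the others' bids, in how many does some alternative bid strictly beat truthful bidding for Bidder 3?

27

Others bid (3, 3, 17): truth gives 0; bid 17 gives 13 > 0. Violating.
Others bid (3, 10, 17): truth gives 0; bid 17 gives 6 > 0. Violating.
Others bid (3, 11, 17): truth gives 0; bid 17 gives 5 > 0. Violating.
Others bid (3, 16, 3): truth gives 0; bid 17 gives 13 > 0. Violating.
Others bid (3, 3, 3): truth gives 13; no alternative beats it.
Others bid (3, 3, 10): truth gives 13; no alternative beats it.
(Checking all 125 profiles: 27 have a profitable deviation, 98 do not.)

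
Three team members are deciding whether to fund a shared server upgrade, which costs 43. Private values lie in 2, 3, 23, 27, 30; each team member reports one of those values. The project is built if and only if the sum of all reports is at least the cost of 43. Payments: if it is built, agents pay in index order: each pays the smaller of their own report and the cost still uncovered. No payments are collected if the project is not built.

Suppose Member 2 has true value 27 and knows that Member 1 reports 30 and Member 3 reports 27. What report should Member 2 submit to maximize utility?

2

Report 2: project built, pays 2, utility 27 - 2 = 25.
Report 3: project built, pays 3, utility 27 - 3 = 24.
Report 23: project built, pays 13, utility 27 - 13 = 14.
Report 27: project built, pays 13, utility 27 - 13 = 14.
Report 30: project built, pays 13, utility 27 - 13 = 14.
The best choice is 2 with utility 25.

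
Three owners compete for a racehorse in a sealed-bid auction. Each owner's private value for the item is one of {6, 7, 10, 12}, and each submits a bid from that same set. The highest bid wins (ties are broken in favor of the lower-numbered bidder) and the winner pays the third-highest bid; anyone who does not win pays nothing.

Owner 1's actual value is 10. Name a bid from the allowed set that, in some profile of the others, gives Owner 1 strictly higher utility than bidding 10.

12

Suppose Owner 2 bids 6 and Owner 3 bids 12.
Bid 10: loses, pays 0, utility 0.
Bid 12: wins, pays 6, utility 10 - 6 = 4.
So bidding 12 beats truth here (4 > 0).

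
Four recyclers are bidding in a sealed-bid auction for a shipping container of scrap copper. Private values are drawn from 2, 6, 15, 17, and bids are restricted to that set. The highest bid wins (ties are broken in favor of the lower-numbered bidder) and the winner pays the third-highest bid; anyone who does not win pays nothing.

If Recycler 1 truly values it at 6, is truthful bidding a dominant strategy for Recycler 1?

No

Consider the case where Recycler 2 bids 2, Recycler 3 bids 2 and Recycler 4 bids 15.
Truthful bid 6: loses, pays 0, utility 0.
Bid 15 instead: wins, pays 2, utility 6 - 2 = 4.
Since 4 > 0, bidding 15 is strictly better here, so truthful bidding is not dominant.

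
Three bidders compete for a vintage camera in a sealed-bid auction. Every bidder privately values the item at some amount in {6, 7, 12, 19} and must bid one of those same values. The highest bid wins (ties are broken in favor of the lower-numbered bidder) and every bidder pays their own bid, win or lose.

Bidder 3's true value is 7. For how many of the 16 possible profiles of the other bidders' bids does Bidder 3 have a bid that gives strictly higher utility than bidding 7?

15

Others bid (6, 7): truth gives -7; bid 12 gives -5 > -7. Violating.
Others bid (6, 12): truth gives -7; bid 6 gives -6 > -7. Violating.
Others bid (6, 19): truth gives -7; bid 6 gives -6 > -7. Violating.
Others bid (7, 6): truth gives -7; bid 12 gives -5 > -7. Violating.
Others bid (6, 6): truth gives 0; no alternative beats it.
(Checking all 16 profiles: 15 have a profitable deviation, 1 does not.)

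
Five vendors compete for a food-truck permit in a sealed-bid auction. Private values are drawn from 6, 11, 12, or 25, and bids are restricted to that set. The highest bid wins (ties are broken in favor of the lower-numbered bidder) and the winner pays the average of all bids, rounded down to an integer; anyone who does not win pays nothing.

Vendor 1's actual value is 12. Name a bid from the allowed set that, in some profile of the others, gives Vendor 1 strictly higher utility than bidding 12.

Suppose Vendor 2 bids 6, Vendor 3 bids 6, Vendor 4 bids 6 and Vendor 5 bids 6.
Bid 12: wins, pays 7, utility 12 - 7 = 5.
Bid 6: wins, pays 6, utility 12 - 6 = 6.
So bidding 6 beats truth here (6 > 5).

6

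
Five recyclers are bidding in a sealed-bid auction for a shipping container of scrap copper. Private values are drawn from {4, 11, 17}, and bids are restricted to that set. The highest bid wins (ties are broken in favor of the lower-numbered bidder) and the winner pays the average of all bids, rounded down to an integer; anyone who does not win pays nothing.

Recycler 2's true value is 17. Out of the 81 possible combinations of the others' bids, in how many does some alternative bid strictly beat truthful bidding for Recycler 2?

Others bid (4, 4, 4, 4): truth gives 11; bid 11 gives 12 > 11. Violating.
Others bid (4, 4, 4, 11): truth gives 9; bid 11 gives 11 > 9. Violating.
Others bid (4, 4, 11, 4): truth gives 9; bid 11 gives 11 > 9. Violating.
Others bid (4, 4, 11, 11): truth gives 8; bid 11 gives 9 > 8. Violating.
Others bid (4, 4, 4, 17): truth gives 8; no alternative beats it.
Others bid (4, 4, 11, 17): truth gives 7; no alternative beats it.
(Checking all 81 profiles: 8 have a profitable deviation, 73 do not.)

8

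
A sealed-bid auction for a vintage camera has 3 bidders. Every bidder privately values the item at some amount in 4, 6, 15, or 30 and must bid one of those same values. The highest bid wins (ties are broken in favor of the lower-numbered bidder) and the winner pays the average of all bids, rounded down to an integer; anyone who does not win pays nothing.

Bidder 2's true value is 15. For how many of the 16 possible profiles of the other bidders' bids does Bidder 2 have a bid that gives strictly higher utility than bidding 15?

2

Others bid (4, 4): truth gives 8; bid 6 gives 11 > 8. Violating.
Others bid (4, 6): truth gives 7; bid 6 gives 10 > 7. Violating.
Others bid (4, 15): truth gives 4; no alternative beats it.
Others bid (4, 30): truth gives 0; no alternative beats it.
(Checking all 16 profiles: 2 have a profitable deviation, 14 do not.)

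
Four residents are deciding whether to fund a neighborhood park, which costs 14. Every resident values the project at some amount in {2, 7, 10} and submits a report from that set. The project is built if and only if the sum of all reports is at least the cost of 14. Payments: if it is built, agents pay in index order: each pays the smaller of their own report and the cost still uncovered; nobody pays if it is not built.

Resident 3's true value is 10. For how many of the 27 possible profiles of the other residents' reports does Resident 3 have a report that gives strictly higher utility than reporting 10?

Others report (2, 2, 7): truth gives 0; report 7 gives 3 > 0. Violating.
Others report (2, 2, 10): truth gives 0; report 2 gives 8 > 0. Violating.
Others report (2, 7, 7): truth gives 5; report 2 gives 8 > 5. Violating.
Others report (2, 7, 10): truth gives 5; report 2 gives 8 > 5. Violating.
Others report (2, 2, 2): truth gives 0; no alternative beats it.
Others report (2, 7, 2): truth gives 5; no alternative beats it.
(Checking all 27 profiles: 6 have a profitable deviation, 21 do not.)

6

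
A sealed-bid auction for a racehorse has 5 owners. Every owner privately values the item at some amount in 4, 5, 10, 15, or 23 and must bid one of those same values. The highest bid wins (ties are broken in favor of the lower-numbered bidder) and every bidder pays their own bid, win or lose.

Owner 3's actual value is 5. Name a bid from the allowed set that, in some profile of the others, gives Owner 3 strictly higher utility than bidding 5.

4

Suppose Owner 1 bids 4, Owner 2 bids 4, Owner 4 bids 4 and Owner 5 bids 10.
Bid 5: loses but pays 5, utility -5.
Bid 4: loses but pays 4, utility -4.
So bidding 4 beats truth here (-4 > -5).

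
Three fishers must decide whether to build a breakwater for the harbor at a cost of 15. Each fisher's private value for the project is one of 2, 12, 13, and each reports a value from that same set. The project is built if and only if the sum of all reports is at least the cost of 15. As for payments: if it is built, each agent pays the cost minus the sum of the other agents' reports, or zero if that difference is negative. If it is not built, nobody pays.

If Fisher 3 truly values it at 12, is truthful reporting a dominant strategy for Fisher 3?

Check each profile of the others' reports and compare truth against every alternative report.
Others report (2, 13): truth gives 12, best alternative gives 12.
Others report (12, 12): truth gives 12, best alternative gives 12.
Others report (12, 13): truth gives 12, best alternative gives 12.
Others report (13, 2): truth gives 12, best alternative gives 12.
Others report (13, 12): truth gives 12, best alternative gives 12.
Others report (13, 13): truth gives 12, best alternative gives 12.
(Remaining 3 profiles checked similarly; truth is weakly best in each.)
In every case the truthful report is at least as good as any alternative, so it is a dominant strategy.

Yes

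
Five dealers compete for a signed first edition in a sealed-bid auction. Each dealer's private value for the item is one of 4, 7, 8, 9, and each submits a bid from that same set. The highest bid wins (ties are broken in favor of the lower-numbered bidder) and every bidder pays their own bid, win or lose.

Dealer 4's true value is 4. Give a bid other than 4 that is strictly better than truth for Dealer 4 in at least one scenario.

7

Suppose Dealer 1 bids 4, Dealer 2 bids 4, Dealer 3 bids 4 and Dealer 5 bids 4.
Bid 4: loses but pays 4, utility -4.
Bid 7: wins, pays 7, utility 4 - 7 = -3.
So bidding 7 beats truth here (-3 > -4).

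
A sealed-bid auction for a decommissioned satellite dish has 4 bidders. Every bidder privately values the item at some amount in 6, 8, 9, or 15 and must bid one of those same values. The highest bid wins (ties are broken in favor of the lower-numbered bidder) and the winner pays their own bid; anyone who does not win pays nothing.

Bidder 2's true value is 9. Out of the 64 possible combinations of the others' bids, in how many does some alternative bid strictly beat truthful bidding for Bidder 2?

Others bid (6, 6, 6): truth gives 0; bid 8 gives 1 > 0. Violating.
Others bid (6, 6, 8): truth gives 0; bid 8 gives 1 > 0. Violating.
Others bid (6, 8, 6): truth gives 0; bid 8 gives 1 > 0. Violating.
Others bid (6, 8, 8): truth gives 0; bid 8 gives 1 > 0. Violating.
Others bid (6, 6, 9): truth gives 0; no alternative beats it.
Others bid (6, 6, 15): truth gives 0; no alternative beats it.
(Checking all 64 profiles: 4 have a profitable deviation, 60 do not.)

4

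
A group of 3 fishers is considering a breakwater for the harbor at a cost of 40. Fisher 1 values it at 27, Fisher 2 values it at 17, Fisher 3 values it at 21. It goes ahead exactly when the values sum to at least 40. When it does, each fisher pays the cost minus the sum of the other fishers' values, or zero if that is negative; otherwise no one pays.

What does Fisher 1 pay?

Total value 65 ≥ cost 40, so the project is built.
The other fishers' values sum to 38.
Cost minus that sum is 40 - 38 = 2.

2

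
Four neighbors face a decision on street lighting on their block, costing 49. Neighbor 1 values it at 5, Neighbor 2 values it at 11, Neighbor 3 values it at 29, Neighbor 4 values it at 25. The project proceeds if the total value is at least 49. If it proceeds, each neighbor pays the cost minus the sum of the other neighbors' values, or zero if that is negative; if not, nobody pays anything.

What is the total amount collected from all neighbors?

Total value 70 ≥ cost 49, so it is built.
Neighbor 1: others sum to 65; max(0, 49 - 65) = 0.
Neighbor 2: others sum to 59; max(0, 49 - 59) = 0.
Neighbor 3: others sum to 41; max(0, 49 - 41) = 8.
Neighbor 4: others sum to 45; max(0, 49 - 45) = 4.
Total collected = 0 + 0 + 8 + 4 = 12.

12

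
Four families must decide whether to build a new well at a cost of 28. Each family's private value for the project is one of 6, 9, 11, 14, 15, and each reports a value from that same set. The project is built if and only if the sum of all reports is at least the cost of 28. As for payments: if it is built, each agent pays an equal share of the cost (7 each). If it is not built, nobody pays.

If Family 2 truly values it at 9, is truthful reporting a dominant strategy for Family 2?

Consider the case where Family 1 reports 6, Family 3 reports 6 and Family 4 reports 6.
Truthful report 9: project not built, utility 0.
Report 11 instead: project built, pays 7, utility 9 - 7 = 2.
Since 2 > 0, reporting 11 is strictly better here, so truthful reporting is not dominant.

No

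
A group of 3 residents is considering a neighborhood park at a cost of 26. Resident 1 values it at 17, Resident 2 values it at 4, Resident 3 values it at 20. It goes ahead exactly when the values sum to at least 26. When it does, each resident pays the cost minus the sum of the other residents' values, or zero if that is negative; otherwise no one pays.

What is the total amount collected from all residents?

7

Total value 41 ≥ cost 26, so it is built.
Resident 1: others sum to 24; max(0, 26 - 24) = 2.
Resident 2: others sum to 37; max(0, 26 - 37) = 0.
Resident 3: others sum to 21; max(0, 26 - 21) = 5.
Total collected = 2 + 0 + 5 = 7.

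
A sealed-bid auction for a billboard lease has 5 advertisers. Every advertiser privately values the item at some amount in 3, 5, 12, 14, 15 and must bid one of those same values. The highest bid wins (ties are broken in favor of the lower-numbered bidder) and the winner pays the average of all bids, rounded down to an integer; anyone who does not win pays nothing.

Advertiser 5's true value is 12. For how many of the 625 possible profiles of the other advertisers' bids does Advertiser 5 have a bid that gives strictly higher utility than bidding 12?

205

Others bid (3, 3, 3, 3): truth gives 8; bid 5 gives 9 > 8. Violating.
Others bid (3, 3, 3, 12): truth gives 0; bid 14 gives 5 > 0. Violating.
Others bid (3, 3, 3, 14): truth gives 0; bid 15 gives 5 > 0. Violating.
Others bid (3, 3, 5, 12): truth gives 0; bid 14 gives 5 > 0. Violating.
Others bid (3, 3, 3, 5): truth gives 7; no alternative beats it.
Others bid (3, 3, 3, 15): truth gives 0; no alternative beats it.
(Checking all 625 profiles: 205 have a profitable deviation, 420 do not.)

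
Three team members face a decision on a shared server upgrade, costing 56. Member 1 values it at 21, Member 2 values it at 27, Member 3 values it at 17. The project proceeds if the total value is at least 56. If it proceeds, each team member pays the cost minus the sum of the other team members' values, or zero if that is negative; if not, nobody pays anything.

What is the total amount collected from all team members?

38

Total value 65 ≥ cost 56, so it is built.
Member 1: others sum to 44; max(0, 56 - 44) = 12.
Member 2: others sum to 38; max(0, 56 - 38) = 18.
Member 3: others sum to 48; max(0, 56 - 48) = 8.
Total collected = 12 + 18 + 8 = 38.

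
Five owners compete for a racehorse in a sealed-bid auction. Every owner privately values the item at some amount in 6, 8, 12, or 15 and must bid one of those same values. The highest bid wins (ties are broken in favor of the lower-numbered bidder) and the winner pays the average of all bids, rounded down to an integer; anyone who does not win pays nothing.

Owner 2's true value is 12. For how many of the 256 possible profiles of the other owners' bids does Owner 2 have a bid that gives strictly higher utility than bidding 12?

Others bid (6, 6, 6, 6): truth gives 5; bid 8 gives 6 > 5. Violating.
Others bid (6, 6, 6, 8): truth gives 5; bid 8 gives 6 > 5. Violating.
Others bid (6, 6, 6, 15): truth gives 0; bid 15 gives 3 > 0. Violating.
Others bid (6, 6, 8, 6): truth gives 5; bid 8 gives 6 > 5. Violating.
Others bid (6, 6, 6, 12): truth gives 4; no alternative beats it.
Others bid (6, 6, 8, 12): truth gives 4; no alternative beats it.
(Checking all 256 profiles: 103 have a profitable deviation, 153 do not.)

103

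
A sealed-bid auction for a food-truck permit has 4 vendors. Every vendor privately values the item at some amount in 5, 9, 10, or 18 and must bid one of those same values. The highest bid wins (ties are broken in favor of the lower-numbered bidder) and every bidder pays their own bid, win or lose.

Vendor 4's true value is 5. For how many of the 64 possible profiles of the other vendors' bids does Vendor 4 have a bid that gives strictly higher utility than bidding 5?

Others bid (5, 5, 5): truth gives -5; bid 9 gives -4 > -5. Violating.
Others bid (5, 5, 9): truth gives -5; no alternative beats it.
Others bid (5, 5, 10): truth gives -5; no alternative beats it.
(Checking all 64 profiles: 1 has a profitable deviation, 63 do not.)

1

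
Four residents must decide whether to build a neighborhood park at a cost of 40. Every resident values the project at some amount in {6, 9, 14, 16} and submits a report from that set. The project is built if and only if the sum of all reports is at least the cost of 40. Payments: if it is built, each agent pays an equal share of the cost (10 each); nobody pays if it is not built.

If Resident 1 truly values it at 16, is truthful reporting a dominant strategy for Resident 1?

Check each profile of the others' reports and compare truth against every alternative report.
Others report (6, 9, 9): truth gives 6, best alternative gives 0.
Others report (9, 6, 9): truth gives 6, best alternative gives 0.
Others report (9, 9, 6): truth gives 6, best alternative gives 0.
Others report (6, 6, 14): truth gives 6, best alternative gives 6.
Others report (6, 6, 16): truth gives 6, best alternative gives 6.
Others report (6, 9, 14): truth gives 6, best alternative gives 6.
(Remaining 58 profiles checked similarly; truth is weakly best in each.)
In every case the truthful report is at least as good as any alternative, so it is a dominant strategy.

Yes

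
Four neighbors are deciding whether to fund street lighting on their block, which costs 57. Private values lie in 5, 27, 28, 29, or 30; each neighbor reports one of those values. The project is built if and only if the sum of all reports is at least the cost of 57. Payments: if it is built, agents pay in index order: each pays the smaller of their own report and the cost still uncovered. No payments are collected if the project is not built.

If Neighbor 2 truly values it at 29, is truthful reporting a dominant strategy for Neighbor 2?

No

Consider the case where Neighbor 1 reports 5, Neighbor 3 reports 5 and Neighbor 4 reports 27.
Truthful report 29: project built, pays 29, utility 29 - 29 = 0.
Report 27 instead: project built, pays 27, utility 29 - 27 = 2.
Since 2 > 0, reporting 27 is strictly better here, so truthful reporting is not dominant.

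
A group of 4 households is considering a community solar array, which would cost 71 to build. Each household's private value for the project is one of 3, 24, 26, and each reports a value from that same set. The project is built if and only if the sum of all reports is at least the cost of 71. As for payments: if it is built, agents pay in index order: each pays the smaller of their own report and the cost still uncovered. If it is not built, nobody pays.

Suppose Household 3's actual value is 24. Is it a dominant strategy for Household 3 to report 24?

No

Consider the case where Household 1 reports 24, Household 2 reports 24 and Household 4 reports 24.
Truthful report 24: project built, pays 23, utility 24 - 23 = 1.
Report 3 instead: project built, pays 3, utility 24 - 3 = 21.
Since 21 > 1, reporting 3 is strictly better here, so truthful reporting is not dominant.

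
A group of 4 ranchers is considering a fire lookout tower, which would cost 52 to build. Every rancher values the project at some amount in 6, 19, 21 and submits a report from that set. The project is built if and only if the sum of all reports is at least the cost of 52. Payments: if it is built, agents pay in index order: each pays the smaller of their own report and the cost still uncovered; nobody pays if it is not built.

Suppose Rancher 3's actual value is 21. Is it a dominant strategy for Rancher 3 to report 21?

No

Consider the case where Rancher 1 reports 6, Rancher 2 reports 6 and Rancher 4 reports 21.
Truthful report 21: project built, pays 21, utility 21 - 21 = 0.
Report 19 instead: project built, pays 19, utility 21 - 19 = 2.
Since 2 > 0, reporting 19 is strictly better here, so truthful reporting is not dominant.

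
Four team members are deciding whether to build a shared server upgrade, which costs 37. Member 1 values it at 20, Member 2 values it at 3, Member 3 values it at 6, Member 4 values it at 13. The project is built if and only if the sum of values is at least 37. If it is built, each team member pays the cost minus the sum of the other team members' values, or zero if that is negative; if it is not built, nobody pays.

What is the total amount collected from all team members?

Total value 42 ≥ cost 37, so it is built.
Member 1: others sum to 22; max(0, 37 - 22) = 15.
Member 2: others sum to 39; max(0, 37 - 39) = 0.
Member 3: others sum to 36; max(0, 37 - 36) = 1.
Member 4: others sum to 29; max(0, 37 - 29) = 8.
Total collected = 15 + 0 + 1 + 8 = 24.

24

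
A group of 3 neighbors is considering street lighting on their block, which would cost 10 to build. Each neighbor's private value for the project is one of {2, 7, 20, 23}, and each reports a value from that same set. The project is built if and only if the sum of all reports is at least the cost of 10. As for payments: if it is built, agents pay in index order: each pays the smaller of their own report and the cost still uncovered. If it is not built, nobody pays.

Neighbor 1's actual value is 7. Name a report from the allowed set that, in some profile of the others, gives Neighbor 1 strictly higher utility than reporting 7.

2

Suppose Neighbor 2 reports 2 and Neighbor 3 reports 7.
Report 7: project built, pays 7, utility 7 - 7 = 0.
Report 2: project built, pays 2, utility 7 - 2 = 5.
So reporting 2 beats truth here (5 > 0).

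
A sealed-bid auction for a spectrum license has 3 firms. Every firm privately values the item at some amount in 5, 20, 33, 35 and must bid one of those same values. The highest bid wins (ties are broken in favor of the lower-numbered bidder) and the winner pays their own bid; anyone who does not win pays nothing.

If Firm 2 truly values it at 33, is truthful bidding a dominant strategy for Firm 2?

Consider the case where Firm 1 bids 5 and Firm 3 bids 5.
Truthful bid 33: wins, pays 33, utility 33 - 33 = 0.
Bid 20 instead: wins, pays 20, utility 33 - 20 = 13.
Since 13 > 0, bidding 20 is strictly better here, so truthful bidding is not dominant.

No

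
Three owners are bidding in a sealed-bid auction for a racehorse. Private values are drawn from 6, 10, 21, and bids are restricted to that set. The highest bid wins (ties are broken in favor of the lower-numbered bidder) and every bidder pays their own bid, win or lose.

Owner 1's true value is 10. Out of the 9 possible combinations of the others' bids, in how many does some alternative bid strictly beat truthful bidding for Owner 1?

6

Others bid (6, 6): truth gives 0; bid 6 gives 4 > 0. Violating.
Others bid (6, 21): truth gives -10; bid 6 gives -6 > -10. Violating.
Others bid (10, 21): truth gives -10; bid 6 gives -6 > -10. Violating.
Others bid (21, 6): truth gives -10; bid 6 gives -6 > -10. Violating.
Others bid (6, 10): truth gives 0; no alternative beats it.
Others bid (10, 6): truth gives 0; no alternative beats it.
(Checking all 9 profiles: 6 have a profitable deviation, 3 do not.)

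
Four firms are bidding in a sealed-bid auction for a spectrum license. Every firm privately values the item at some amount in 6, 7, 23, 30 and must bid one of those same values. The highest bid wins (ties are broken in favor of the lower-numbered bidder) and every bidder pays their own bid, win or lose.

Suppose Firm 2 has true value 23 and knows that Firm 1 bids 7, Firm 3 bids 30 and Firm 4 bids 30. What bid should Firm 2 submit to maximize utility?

Bid 6: loses but pays 6, utility -6.
Bid 7: loses but pays 7, utility -7.
Bid 23: loses but pays 23, utility -23.
Bid 30: wins, pays 30, utility 23 - 30 = -7.
The best choice is 6 with utility -6.

6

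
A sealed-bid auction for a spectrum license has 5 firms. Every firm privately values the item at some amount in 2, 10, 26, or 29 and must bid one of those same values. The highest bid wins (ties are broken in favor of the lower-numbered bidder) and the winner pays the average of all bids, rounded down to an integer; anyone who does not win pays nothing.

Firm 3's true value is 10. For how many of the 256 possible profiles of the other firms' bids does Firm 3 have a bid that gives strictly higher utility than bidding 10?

Others bid (2, 10, 2, 2): truth gives 0; bid 26 gives 2 > 0. Violating.
Others bid (10, 2, 2, 2): truth gives 0; bid 26 gives 2 > 0. Violating.
Others bid (2, 2, 2, 2): truth gives 7; no alternative beats it.
Others bid (2, 2, 2, 10): truth gives 5; no alternative beats it.
(Checking all 256 profiles: 2 have a profitable deviation, 254 do not.)

2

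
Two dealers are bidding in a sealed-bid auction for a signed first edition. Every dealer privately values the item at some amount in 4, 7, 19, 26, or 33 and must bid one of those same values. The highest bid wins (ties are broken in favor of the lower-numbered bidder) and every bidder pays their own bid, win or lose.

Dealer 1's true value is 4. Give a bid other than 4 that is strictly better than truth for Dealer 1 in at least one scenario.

7

Suppose Dealer 2 bids 7.
Bid 4: loses but pays 4, utility -4.
Bid 7: wins, pays 7, utility 4 - 7 = -3.
So bidding 7 beats truth here (-3 > -4).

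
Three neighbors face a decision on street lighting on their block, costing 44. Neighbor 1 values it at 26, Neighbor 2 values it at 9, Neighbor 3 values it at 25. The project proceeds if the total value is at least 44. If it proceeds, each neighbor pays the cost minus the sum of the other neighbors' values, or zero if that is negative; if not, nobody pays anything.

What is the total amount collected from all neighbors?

Total value 60 ≥ cost 44, so it is built.
Neighbor 1: others sum to 34; max(0, 44 - 34) = 10.
Neighbor 2: others sum to 51; max(0, 44 - 51) = 0.
Neighbor 3: others sum to 35; max(0, 44 - 35) = 9.
Total collected = 10 + 0 + 9 = 19.

19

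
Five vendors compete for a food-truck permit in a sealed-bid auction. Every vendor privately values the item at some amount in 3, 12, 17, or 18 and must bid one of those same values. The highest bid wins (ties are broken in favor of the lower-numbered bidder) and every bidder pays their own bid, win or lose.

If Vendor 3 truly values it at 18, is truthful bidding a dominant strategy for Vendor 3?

Consider the case where Vendor 1 bids 3, Vendor 2 bids 3, Vendor 4 bids 3 and Vendor 5 bids 3.
Truthful bid 18: wins, pays 18, utility 18 - 18 = 0.
Bid 12 instead: wins, pays 12, utility 18 - 12 = 6.
Since 6 > 0, bidding 12 is strictly better here, so truthful bidding is not dominant.

No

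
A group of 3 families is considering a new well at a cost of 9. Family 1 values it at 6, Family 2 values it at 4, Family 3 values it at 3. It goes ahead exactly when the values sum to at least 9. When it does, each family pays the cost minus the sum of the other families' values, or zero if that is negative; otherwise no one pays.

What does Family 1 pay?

Total value 13 ≥ cost 9, so the project is built.
The other families' values sum to 7.
Cost minus that sum is 9 - 7 = 2.

2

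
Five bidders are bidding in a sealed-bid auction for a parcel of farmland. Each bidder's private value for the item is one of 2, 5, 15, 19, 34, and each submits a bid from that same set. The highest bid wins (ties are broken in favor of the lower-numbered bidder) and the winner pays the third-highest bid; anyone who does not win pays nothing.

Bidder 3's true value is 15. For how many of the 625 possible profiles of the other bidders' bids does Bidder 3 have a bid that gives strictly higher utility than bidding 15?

64

Others bid (2, 2, 2, 19): truth gives 0; bid 19 gives 13 > 0. Violating.
Others bid (2, 2, 2, 34): truth gives 0; bid 34 gives 13 > 0. Violating.
Others bid (2, 2, 5, 19): truth gives 0; bid 19 gives 10 > 0. Violating.
Others bid (2, 2, 5, 34): truth gives 0; bid 34 gives 10 > 0. Violating.
Others bid (2, 2, 2, 2): truth gives 13; no alternative beats it.
Others bid (2, 2, 2, 5): truth gives 13; no alternative beats it.
(Checking all 625 profiles: 64 have a profitable deviation, 561 do not.)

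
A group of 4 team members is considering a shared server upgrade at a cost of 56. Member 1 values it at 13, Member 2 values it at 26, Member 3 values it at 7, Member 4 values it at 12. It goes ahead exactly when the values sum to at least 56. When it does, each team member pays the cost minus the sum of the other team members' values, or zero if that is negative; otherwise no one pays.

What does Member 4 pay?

10

Total value 58 ≥ cost 56, so the project is built.
The other team members' values sum to 46.
Cost minus that sum is 56 - 46 = 10.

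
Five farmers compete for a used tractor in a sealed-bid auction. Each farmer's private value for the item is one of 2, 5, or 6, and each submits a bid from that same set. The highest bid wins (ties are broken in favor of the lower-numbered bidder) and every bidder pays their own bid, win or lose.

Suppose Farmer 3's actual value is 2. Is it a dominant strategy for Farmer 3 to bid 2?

Yes

Check each profile of the others' bids and compare truth against every alternative bid.
Others bid (2, 6, 2, 2): truth gives -2, best alternative gives -5.
Others bid (2, 6, 2, 5): truth gives -2, best alternative gives -5.
Others bid (2, 6, 2, 6): truth gives -2, best alternative gives -5.
Others bid (2, 6, 5, 2): truth gives -2, best alternative gives -5.
Others bid (2, 6, 5, 5): truth gives -2, best alternative gives -5.
Others bid (2, 6, 5, 6): truth gives -2, best alternative gives -5.
(Remaining 75 profiles checked similarly; truth is weakly best in each.)
In every case the truthful bid is at least as good as any alternative, so it is a dominant strategy.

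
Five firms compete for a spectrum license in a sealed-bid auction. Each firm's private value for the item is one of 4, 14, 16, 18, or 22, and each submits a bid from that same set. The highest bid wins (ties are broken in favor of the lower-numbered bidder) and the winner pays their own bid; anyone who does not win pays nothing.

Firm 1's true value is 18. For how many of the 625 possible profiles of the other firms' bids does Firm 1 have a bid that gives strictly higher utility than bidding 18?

Others bid (4, 4, 4, 4): truth gives 0; bid 4 gives 14 > 0. Violating.
Others bid (4, 4, 4, 14): truth gives 0; bid 14 gives 4 > 0. Violating.
Others bid (4, 4, 4, 16): truth gives 0; bid 16 gives 2 > 0. Violating.
Others bid (4, 4, 14, 4): truth gives 0; bid 14 gives 4 > 0. Violating.
Others bid (4, 4, 4, 18): truth gives 0; no alternative beats it.
Others bid (4, 4, 4, 22): truth gives 0; no alternative beats it.
(Checking all 625 profiles: 81 have a profitable deviation, 544 do not.)

81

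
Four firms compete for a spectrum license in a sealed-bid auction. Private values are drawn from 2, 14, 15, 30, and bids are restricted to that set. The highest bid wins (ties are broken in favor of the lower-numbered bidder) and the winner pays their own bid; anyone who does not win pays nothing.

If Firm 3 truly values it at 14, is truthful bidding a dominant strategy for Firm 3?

Check each profile of the others' bids and compare truth against every alternative bid.
Others bid (2, 2, 2): truth gives 0, best alternative gives 0.
Others bid (2, 2, 14): truth gives 0, best alternative gives 0.
Others bid (2, 2, 15): truth gives 0, best alternative gives 0.
Others bid (2, 2, 30): truth gives 0, best alternative gives 0.
Others bid (2, 14, 2): truth gives 0, best alternative gives 0.
Others bid (2, 14, 14): truth gives 0, best alternative gives 0.
(Remaining 58 profiles checked similarly; truth is weakly best in each.)
In every case the truthful bid is at least as good as any alternative, so it is a dominant strategy.

Yes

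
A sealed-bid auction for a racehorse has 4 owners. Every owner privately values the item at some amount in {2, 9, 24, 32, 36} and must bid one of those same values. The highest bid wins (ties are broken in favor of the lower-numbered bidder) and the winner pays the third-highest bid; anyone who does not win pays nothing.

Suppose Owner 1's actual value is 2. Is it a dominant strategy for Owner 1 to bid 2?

Check each profile of the others' bids and compare truth against every alternative bid.
Others bid (2, 9, 9): truth gives 0, best alternative gives -7.
Others bid (9, 2, 9): truth gives 0, best alternative gives -7.
Others bid (9, 9, 2): truth gives 0, best alternative gives -7.
Others bid (9, 9, 9): truth gives 0, best alternative gives -7.
Others bid (2, 2, 2): truth gives 0, best alternative gives 0.
Others bid (2, 2, 9): truth gives 0, best alternative gives 0.
(Remaining 119 profiles checked similarly; truth is weakly best in each.)
In every case the truthful bid is at least as good as any alternative, so it is a dominant strategy.

Yes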